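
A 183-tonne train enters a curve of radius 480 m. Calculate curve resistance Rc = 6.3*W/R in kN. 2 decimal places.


Rc = 6.3 * W / R
Rc = 6.3 * 183 / 480
Rc = 1152.9 / 480
Rc = 2.40 kN

2.40


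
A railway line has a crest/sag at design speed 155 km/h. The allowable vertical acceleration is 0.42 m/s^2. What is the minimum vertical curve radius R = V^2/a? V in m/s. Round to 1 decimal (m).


Convert speed: V = 155 / 3.6 = 43.0556 m/s
V^2 = 1853.7809 m^2/s^2
R_v = 1853.7809 / 0.42
R_v = 4413.8 m

4413.8


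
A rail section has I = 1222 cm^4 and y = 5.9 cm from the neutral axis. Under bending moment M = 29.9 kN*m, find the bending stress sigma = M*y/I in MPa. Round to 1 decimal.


Convert units:
M = 29.9 kN*m = 29900000 N*mm
y = 5.9 cm = 59 mm
I = 1222 cm^4 = 12220000 mm^4
sigma = 29900000 * 59 / 12220000
sigma = 144.4 MPa

144.4


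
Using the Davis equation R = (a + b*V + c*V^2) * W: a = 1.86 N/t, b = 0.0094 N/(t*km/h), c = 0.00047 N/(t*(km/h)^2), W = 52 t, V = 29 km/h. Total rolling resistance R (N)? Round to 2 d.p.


b*V = 0.0094 * 29 = 0.2726
c*V^2 = 0.00047 * 841 = 0.39527
R_per_t = 1.86 + 0.2726 + 0.39527 = 2.52787 N/t
R_total = 2.52787 * 52 = 131.45 N

131.45


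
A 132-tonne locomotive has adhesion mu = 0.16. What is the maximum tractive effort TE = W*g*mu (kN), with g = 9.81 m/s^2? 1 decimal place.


TE_max = W * g * mu
TE_max = 132 * 9.81 * 0.16
TE_max = 1294.92 * 0.16
TE_max = 207.2 kN

207.2


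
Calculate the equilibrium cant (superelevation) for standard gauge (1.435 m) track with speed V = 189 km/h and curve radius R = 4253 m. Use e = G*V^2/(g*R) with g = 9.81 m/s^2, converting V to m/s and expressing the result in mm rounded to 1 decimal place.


Convert speed: V = 189 / 3.6 = 52.5 m/s
Apply formula: e = 1.435 * 52.5^2 / (9.81 * 4253)
e = 1.435 * 2756.25 / 41721.93
e = 0.0948 m = 94.8 mm

94.8


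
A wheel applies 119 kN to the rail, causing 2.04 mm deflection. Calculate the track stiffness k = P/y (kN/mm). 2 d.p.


Track stiffness k = P / y
k = 119 / 2.04
k = 58.33 kN/mm

58.33


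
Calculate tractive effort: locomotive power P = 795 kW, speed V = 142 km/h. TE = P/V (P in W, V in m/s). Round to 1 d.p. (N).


Convert: P = 795 kW = 795000 W
V = 142 / 3.6 = 39.4444 m/s
TE = 795000 / 39.4444
TE = 20154.9 N

20154.9


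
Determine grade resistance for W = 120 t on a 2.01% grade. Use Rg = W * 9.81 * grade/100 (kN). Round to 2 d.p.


Rg = W * 9.81 * grade / 100
Rg = 120 * 9.81 * 2.01 / 100
Rg = 1177.2 * 0.0201
Rg = 23.66 kN

23.66


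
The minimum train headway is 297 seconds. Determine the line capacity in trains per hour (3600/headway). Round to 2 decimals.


Capacity = 3600 / headway
Capacity = 3600 / 297
Capacity = 12.12 trains/hour

12.12


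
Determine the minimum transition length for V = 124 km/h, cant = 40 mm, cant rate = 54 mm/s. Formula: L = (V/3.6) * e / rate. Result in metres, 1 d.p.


Convert speed: V = 124 / 3.6 = 34.4444 m/s
L = 34.4444 * 40 / 54
L = 1377.7778 / 54
L = 25.5 m

25.5


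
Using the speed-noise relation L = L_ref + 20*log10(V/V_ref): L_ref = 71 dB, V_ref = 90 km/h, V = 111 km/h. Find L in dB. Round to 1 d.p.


V/V_ref = 111 / 90 = 1.233333
log10(1.233333) = 0.09108
20 * 0.09108 = 1.8216
L = 71 + 1.8216 = 72.8 dB

72.8


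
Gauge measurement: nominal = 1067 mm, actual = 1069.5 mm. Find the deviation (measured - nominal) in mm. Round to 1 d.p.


Deviation = measured - nominal
Deviation = 1069.5 - 1067
Deviation = 2.5 mm

2.5


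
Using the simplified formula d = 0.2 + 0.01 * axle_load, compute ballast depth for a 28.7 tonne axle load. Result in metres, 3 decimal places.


d = 0.2 + 0.01 * 28.7
d = 0.2 + 0.287
d = 0.487 m

0.487


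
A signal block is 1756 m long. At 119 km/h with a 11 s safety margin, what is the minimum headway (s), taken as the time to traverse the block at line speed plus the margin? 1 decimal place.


V = 119 / 3.6 = 33.0556 m/s
Block traversal time = 1756 / 33.0556 = 53.1227 s
Headway = 53.1227 + 11
Headway = 64.1 s

64.1


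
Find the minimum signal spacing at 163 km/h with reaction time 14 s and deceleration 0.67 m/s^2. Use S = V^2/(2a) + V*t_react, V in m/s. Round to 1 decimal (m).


V = 163 / 3.6 = 45.2778 m/s
Braking distance = 45.2778^2 / (2*0.67) = 1529.9083 m
Sighting distance = 45.2778 * 14 = 633.8889 m
S = 1529.9083 + 633.8889 = 2163.8 m

2163.8


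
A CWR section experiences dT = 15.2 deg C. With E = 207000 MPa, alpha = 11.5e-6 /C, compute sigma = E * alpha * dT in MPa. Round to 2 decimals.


sigma = E * alpha * dT
sigma = 207000 * 11.5e-6 * 15.2
sigma = 2.3805 * 15.2
sigma = 36.18 MPa

36.18


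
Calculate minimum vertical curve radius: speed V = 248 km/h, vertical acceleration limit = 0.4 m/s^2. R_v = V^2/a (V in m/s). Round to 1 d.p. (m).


Convert speed: V = 248 / 3.6 = 68.8889 m/s
V^2 = 4745.679 m^2/s^2
R_v = 4745.679 / 0.4
R_v = 11864.2 m

11864.2


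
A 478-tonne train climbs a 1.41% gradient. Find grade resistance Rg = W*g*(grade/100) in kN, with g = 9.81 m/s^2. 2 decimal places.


Rg = W * 9.81 * grade / 100
Rg = 478 * 9.81 * 1.41 / 100
Rg = 4689.18 * 0.0141
Rg = 66.12 kN

66.12


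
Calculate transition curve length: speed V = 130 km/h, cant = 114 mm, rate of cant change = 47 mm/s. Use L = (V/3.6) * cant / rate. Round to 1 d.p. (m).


Convert speed: V = 130 / 3.6 = 36.1111 m/s
L = 36.1111 * 114 / 47
L = 4116.6667 / 47
L = 87.6 m

87.6


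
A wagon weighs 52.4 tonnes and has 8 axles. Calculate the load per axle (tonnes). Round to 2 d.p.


Load per axle = total weight / number of axles
Load = 52.4 / 8
Load = 6.55 tonnes

6.55


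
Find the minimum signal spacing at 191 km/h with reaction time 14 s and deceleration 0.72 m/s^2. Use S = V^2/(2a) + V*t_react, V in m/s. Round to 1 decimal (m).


V = 191 / 3.6 = 53.0556 m/s
Braking distance = 53.0556^2 / (2*0.72) = 1954.7861 m
Sighting distance = 53.0556 * 14 = 742.7778 m
S = 1954.7861 + 742.7778 = 2697.6 m

2697.6


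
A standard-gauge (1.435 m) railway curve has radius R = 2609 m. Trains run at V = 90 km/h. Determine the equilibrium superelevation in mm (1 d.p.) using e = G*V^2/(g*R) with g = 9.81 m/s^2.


Convert speed: V = 90 / 3.6 = 25.0 m/s
Apply formula: e = 1.435 * 25.0^2 / (9.81 * 2609)
e = 1.435 * 625.0 / 25594.29
e = 0.035042 m = 35.0 mm

35.0


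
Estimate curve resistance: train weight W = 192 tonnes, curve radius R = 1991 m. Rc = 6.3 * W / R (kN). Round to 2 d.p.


Rc = 6.3 * W / R
Rc = 6.3 * 192 / 1991
Rc = 1209.6 / 1991
Rc = 0.61 kN

0.61


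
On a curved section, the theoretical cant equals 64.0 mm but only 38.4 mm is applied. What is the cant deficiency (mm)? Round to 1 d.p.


Cant deficiency = equilibrium cant - actual cant
CD = 64.0 - 38.4
CD = 25.6 mm

25.6


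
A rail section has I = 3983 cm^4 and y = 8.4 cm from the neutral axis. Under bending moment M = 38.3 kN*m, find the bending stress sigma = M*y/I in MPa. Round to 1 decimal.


Convert units:
M = 38.3 kN*m = 38300000 N*mm
y = 8.4 cm = 84 mm
I = 3983 cm^4 = 39830000 mm^4
sigma = 38300000 * 84 / 39830000
sigma = 80.8 MPa

80.8


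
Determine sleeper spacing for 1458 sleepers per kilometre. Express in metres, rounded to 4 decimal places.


Spacing = 1000 m / number of sleepers
Spacing = 1000 / 1458
Spacing = 0.6859 m

0.6859


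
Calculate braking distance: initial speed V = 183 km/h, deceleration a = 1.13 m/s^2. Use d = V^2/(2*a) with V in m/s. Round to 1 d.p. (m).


Convert speed: V = 183 / 3.6 = 50.8333 m/s
V^2 = 2584.0278
d = 2584.0278 / (2 * 1.13)
d = 2584.0278 / 2.26
d = 1143.4 m

1143.4


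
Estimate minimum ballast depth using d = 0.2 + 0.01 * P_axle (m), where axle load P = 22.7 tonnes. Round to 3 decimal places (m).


d = 0.2 + 0.01 * 22.7
d = 0.2 + 0.227
d = 0.427 m

0.427


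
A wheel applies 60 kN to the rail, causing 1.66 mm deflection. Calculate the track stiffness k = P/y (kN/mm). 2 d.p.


Track stiffness k = P / y
k = 60 / 1.66
k = 36.14 kN/mm

36.14


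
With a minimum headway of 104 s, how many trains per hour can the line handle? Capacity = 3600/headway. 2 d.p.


Capacity = 3600 / headway
Capacity = 3600 / 104
Capacity = 34.62 trains/hour

34.62


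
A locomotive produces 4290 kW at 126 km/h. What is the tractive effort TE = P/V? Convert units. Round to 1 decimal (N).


Convert: P = 4290 kW = 4290000 W
V = 126 / 3.6 = 35.0 m/s
TE = 4290000 / 35.0
TE = 122571.4 N

122571.4


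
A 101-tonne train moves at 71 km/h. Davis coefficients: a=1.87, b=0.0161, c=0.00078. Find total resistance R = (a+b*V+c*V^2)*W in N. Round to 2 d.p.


b*V = 0.0161 * 71 = 1.1431
c*V^2 = 0.00078 * 5041 = 3.93198
R_per_t = 1.87 + 1.1431 + 3.93198 = 6.94508 N/t
R_total = 6.94508 * 101 = 701.45 N

701.45


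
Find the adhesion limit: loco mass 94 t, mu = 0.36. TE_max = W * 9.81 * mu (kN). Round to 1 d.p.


TE_max = W * g * mu
TE_max = 94 * 9.81 * 0.36
TE_max = 922.14 * 0.36
TE_max = 332.0 kN

332.0


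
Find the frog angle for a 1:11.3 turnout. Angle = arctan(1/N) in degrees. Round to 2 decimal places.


1/N = 1/11.3 = 0.088496
angle = arctan(0.088496) = 0.088266 rad
angle = 0.088266 * 180/pi = 5.06 degrees

5.06


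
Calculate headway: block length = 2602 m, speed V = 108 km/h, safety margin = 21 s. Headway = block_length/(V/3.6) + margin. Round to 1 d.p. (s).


V = 108 / 3.6 = 30.0 m/s
Block traversal time = 2602 / 30.0 = 86.7333 s
Headway = 86.7333 + 21
Headway = 107.7 s

107.7


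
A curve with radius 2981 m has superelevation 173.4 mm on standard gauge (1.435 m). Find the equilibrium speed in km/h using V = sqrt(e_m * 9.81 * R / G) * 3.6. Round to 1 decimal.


Convert cant: e = 173.4 mm = 0.1734 m
V_ms = sqrt(0.1734 * 9.81 * 2981 / 1.435)
V_ms = sqrt(3533.687787) = 59.4448 m/s
V = 59.4448 * 3.6 = 214.0 km/h

214.0


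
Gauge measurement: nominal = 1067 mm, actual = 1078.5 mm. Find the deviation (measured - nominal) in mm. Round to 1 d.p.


Deviation = measured - nominal
Deviation = 1078.5 - 1067
Deviation = 11.5 mm

11.5


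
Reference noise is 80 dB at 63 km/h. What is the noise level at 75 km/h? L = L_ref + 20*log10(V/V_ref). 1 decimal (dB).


V/V_ref = 75 / 63 = 1.190476
log10(1.190476) = 0.075721
20 * 0.075721 = 1.5144
L = 80 + 1.5144 = 81.5 dB

81.5


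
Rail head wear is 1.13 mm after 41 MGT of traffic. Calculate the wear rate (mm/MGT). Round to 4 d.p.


Wear rate = total wear / cumulative tonnage
Rate = 1.13 / 41
Rate = 0.0276 mm/MGT

0.0276


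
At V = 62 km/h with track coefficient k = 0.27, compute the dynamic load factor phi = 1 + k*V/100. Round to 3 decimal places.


phi = 1 + k * V / 100
phi = 1 + 0.27 * 62 / 100
phi = 1 + 0.1674
phi = 1.167

1.167


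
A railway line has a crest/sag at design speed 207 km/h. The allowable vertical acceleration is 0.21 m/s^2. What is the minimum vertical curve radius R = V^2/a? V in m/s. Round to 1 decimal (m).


Convert speed: V = 207 / 3.6 = 57.5 m/s
V^2 = 3306.25 m^2/s^2
R_v = 3306.25 / 0.21
R_v = 15744.0 m

15744.0


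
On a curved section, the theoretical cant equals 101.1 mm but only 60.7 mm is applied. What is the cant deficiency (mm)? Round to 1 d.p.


Cant deficiency = equilibrium cant - actual cant
CD = 101.1 - 60.7
CD = 40.4 mm

40.4


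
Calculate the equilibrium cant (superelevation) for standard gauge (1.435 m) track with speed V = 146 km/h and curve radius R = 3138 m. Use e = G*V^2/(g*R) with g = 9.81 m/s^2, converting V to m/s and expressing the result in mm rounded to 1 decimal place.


Convert speed: V = 146 / 3.6 = 40.5556 m/s
Apply formula: e = 1.435 * 40.5556^2 / (9.81 * 3138)
e = 1.435 * 1644.7531 / 30783.78
e = 0.076671 m = 76.7 mm

76.7


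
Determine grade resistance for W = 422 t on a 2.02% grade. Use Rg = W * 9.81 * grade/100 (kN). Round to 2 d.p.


Rg = W * 9.81 * grade / 100
Rg = 422 * 9.81 * 2.02 / 100
Rg = 4139.82 * 0.0202
Rg = 83.62 kN

83.62


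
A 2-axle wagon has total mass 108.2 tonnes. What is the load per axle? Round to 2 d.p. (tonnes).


Load per axle = total weight / number of axles
Load = 108.2 / 2
Load = 54.10 tonnes

54.10


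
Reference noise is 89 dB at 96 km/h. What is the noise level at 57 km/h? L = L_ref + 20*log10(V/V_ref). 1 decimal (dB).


V/V_ref = 57 / 96 = 0.59375
log10(0.59375) = -0.226396
20 * -0.226396 = -4.5279
L = 89 + -4.5279 = 84.5 dB

84.5


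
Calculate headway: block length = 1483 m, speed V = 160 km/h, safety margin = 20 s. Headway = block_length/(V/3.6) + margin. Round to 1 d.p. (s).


V = 160 / 3.6 = 44.4444 m/s
Block traversal time = 1483 / 44.4444 = 33.3675 s
Headway = 33.3675 + 20
Headway = 53.4 s

53.4


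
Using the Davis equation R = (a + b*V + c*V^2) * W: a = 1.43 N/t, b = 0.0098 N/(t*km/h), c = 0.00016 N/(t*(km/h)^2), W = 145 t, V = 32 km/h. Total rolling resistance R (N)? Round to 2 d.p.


b*V = 0.0098 * 32 = 0.3136
c*V^2 = 0.00016 * 1024 = 0.16384
R_per_t = 1.43 + 0.3136 + 0.16384 = 1.90744 N/t
R_total = 1.90744 * 145 = 276.58 N

276.58


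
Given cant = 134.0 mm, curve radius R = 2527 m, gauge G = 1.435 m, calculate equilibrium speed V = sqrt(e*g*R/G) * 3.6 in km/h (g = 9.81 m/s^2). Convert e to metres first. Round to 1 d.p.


Convert cant: e = 134.0 mm = 0.1340 m
V_ms = sqrt(0.1340 * 9.81 * 2527 / 1.435)
V_ms = sqrt(2314.872878) = 48.1131 m/s
V = 48.1131 * 3.6 = 173.2 km/h

173.2


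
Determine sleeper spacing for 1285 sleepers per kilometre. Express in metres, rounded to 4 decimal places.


Spacing = 1000 m / number of sleepers
Spacing = 1000 / 1285
Spacing = 0.7782 m

0.7782


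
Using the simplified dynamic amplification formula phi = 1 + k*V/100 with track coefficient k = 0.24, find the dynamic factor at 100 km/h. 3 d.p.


phi = 1 + k * V / 100
phi = 1 + 0.24 * 100 / 100
phi = 1 + 0.24
phi = 1.240

1.240


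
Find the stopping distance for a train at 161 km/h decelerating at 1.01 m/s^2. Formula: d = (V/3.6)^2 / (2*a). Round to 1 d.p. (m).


Convert speed: V = 161 / 3.6 = 44.7222 m/s
V^2 = 2000.0772
d = 2000.0772 / (2 * 1.01)
d = 2000.0772 / 2.02
d = 990.1 m

990.1


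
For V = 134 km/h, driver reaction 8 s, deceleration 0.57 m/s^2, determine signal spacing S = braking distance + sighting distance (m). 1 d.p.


V = 134 / 3.6 = 37.2222 m/s
Braking distance = 37.2222^2 / (2*0.57) = 1215.3455 m
Sighting distance = 37.2222 * 8 = 297.7778 m
S = 1215.3455 + 297.7778 = 1513.1 m

1513.1


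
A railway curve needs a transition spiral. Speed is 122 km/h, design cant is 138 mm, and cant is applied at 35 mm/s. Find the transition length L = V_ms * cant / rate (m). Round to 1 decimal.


Convert speed: V = 122 / 3.6 = 33.8889 m/s
L = 33.8889 * 138 / 35
L = 4676.6667 / 35
L = 133.6 m

133.6


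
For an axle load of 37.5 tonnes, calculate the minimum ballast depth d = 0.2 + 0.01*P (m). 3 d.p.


d = 0.2 + 0.01 * 37.5
d = 0.2 + 0.375
d = 0.575 m

0.575


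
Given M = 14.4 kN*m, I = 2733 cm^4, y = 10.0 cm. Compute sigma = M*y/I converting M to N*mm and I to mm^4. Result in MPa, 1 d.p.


Convert units:
M = 14.4 kN*m = 14400000 N*mm
y = 10.0 cm = 100 mm
I = 2733 cm^4 = 27330000 mm^4
sigma = 14400000 * 100 / 27330000
sigma = 52.7 MPa

52.7


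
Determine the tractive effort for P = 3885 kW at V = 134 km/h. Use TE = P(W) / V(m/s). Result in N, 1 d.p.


Convert: P = 3885 kW = 3885000 W
V = 134 / 3.6 = 37.2222 m/s
TE = 3885000 / 37.2222
TE = 104373.1 N

104373.1


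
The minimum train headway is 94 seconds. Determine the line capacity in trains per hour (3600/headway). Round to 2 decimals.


Capacity = 3600 / headway
Capacity = 3600 / 94
Capacity = 38.30 trains/hour

38.30


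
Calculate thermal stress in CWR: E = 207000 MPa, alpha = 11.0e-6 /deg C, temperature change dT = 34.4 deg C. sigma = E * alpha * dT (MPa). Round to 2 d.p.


sigma = E * alpha * dT
sigma = 207000 * 11.0e-6 * 34.4
sigma = 2.277 * 34.4
sigma = 78.33 MPa

78.33


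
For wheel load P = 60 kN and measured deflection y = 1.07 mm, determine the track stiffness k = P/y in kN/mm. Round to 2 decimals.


Track stiffness k = P / y
k = 60 / 1.07
k = 56.07 kN/mm

56.07


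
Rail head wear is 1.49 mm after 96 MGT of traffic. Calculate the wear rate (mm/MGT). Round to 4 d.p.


Wear rate = total wear / cumulative tonnage
Rate = 1.49 / 96
Rate = 0.0155 mm/MGT

0.0155


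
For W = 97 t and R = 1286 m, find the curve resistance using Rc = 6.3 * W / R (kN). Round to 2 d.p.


Rc = 6.3 * W / R
Rc = 6.3 * 97 / 1286
Rc = 611.1 / 1286
Rc = 0.48 kN

0.48


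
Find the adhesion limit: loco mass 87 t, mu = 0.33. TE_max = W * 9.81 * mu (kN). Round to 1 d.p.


TE_max = W * g * mu
TE_max = 87 * 9.81 * 0.33
TE_max = 853.47 * 0.33
TE_max = 281.6 kN

281.6


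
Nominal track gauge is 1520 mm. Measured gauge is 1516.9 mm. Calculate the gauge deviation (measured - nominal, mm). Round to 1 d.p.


Deviation = measured - nominal
Deviation = 1516.9 - 1520
Deviation = -3.1 mm

-3.1


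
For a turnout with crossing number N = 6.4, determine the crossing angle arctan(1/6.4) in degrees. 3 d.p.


1/N = 1/6.4 = 0.15625
angle = arctan(0.15625) = 0.154997 rad
angle = 0.154997 * 180/pi = 8.881 degrees

8.881


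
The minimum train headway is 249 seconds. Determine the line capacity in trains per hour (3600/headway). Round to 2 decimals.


Capacity = 3600 / headway
Capacity = 3600 / 249
Capacity = 14.46 trains/hour

14.46


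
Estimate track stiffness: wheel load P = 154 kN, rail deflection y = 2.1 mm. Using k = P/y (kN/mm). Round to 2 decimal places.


Track stiffness k = P / y
k = 154 / 2.1
k = 73.33 kN/mm

73.33


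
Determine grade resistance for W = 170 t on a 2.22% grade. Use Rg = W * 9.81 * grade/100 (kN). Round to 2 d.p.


Rg = W * 9.81 * grade / 100
Rg = 170 * 9.81 * 2.22 / 100
Rg = 1667.7 * 0.0222
Rg = 37.02 kN

37.02


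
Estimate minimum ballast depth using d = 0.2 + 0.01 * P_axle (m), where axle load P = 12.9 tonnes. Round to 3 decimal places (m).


d = 0.2 + 0.01 * 12.9
d = 0.2 + 0.129
d = 0.329 m

0.329


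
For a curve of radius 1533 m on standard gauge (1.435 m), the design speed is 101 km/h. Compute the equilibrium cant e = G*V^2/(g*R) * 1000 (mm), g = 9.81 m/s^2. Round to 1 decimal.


Convert speed: V = 101 / 3.6 = 28.0556 m/s
Apply formula: e = 1.435 * 28.0556^2 / (9.81 * 1533)
e = 1.435 * 787.1142 / 15038.73
e = 0.075107 m = 75.1 mm

75.1


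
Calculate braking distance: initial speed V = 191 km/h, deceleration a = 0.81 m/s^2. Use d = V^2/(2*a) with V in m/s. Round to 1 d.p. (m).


Convert speed: V = 191 / 3.6 = 53.0556 m/s
V^2 = 2814.892
d = 2814.892 / (2 * 0.81)
d = 2814.892 / 1.62
d = 1737.6 m

1737.6


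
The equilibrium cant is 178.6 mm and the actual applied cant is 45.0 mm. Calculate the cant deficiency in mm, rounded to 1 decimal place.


Cant deficiency = equilibrium cant - actual cant
CD = 178.6 - 45.0
CD = 133.6 mm

133.6


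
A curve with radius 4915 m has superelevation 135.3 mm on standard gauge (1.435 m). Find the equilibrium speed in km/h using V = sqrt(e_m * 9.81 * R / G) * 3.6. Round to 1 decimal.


Convert cant: e = 135.3 mm = 0.1353 m
V_ms = sqrt(0.1353 * 9.81 * 4915 / 1.435)
V_ms = sqrt(4546.094143) = 67.4247 m/s
V = 67.4247 * 3.6 = 242.7 km/h

242.7


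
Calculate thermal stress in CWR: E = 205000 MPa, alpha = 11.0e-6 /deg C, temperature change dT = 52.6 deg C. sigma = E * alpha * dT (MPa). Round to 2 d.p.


sigma = E * alpha * dT
sigma = 205000 * 11.0e-6 * 52.6
sigma = 2.255 * 52.6
sigma = 118.61 MPa

118.61


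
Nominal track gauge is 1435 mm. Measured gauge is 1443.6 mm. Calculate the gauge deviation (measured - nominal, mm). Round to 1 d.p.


Deviation = measured - nominal
Deviation = 1443.6 - 1435
Deviation = 8.6 mm

8.6


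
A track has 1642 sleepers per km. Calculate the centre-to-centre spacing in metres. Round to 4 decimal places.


Spacing = 1000 m / number of sleepers
Spacing = 1000 / 1642
Spacing = 0.6090 m

0.6090


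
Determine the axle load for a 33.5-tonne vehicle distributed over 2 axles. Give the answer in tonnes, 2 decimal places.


Load per axle = total weight / number of axles
Load = 33.5 / 2
Load = 16.75 tonnes

16.75


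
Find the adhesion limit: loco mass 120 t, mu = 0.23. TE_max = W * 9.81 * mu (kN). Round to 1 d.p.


TE_max = W * g * mu
TE_max = 120 * 9.81 * 0.23
TE_max = 1177.2 * 0.23
TE_max = 270.8 kN

270.8


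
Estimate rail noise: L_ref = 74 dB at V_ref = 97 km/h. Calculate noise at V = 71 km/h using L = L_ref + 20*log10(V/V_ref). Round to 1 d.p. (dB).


V/V_ref = 71 / 97 = 0.731959
log10(0.731959) = -0.135513
20 * -0.135513 = -2.7103
L = 74 + -2.7103 = 71.3 dB

71.3


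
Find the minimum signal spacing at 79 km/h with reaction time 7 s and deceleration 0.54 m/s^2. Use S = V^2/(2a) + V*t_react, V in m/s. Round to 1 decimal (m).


V = 79 / 3.6 = 21.9444 m/s
Braking distance = 21.9444^2 / (2*0.54) = 445.8876 m
Sighting distance = 21.9444 * 7 = 153.6111 m
S = 445.8876 + 153.6111 = 599.5 m

599.5


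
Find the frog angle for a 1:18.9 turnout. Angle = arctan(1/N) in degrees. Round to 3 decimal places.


1/N = 1/18.9 = 0.05291
angle = arctan(0.05291) = 0.052861 rad
angle = 0.052861 * 180/pi = 3.029 degrees

3.029


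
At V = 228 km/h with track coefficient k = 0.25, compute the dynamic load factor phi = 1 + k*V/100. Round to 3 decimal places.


phi = 1 + k * V / 100
phi = 1 + 0.25 * 228 / 100
phi = 1 + 0.57
phi = 1.570

1.570


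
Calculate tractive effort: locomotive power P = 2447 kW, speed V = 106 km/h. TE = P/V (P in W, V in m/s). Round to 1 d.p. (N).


Convert: P = 2447 kW = 2447000 W
V = 106 / 3.6 = 29.4444 m/s
TE = 2447000 / 29.4444
TE = 83105.7 N

83105.7


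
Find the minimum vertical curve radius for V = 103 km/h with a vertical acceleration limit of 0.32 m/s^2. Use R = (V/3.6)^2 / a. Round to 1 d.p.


Convert speed: V = 103 / 3.6 = 28.6111 m/s
V^2 = 818.5957 m^2/s^2
R_v = 818.5957 / 0.32
R_v = 2558.1 m

2558.1


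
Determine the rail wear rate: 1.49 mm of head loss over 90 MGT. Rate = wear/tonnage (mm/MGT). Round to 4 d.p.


Wear rate = total wear / cumulative tonnage
Rate = 1.49 / 90
Rate = 0.0166 mm/MGT

0.0166


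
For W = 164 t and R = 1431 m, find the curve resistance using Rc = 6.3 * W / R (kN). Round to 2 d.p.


Rc = 6.3 * W / R
Rc = 6.3 * 164 / 1431
Rc = 1033.2 / 1431
Rc = 0.72 kN

0.72


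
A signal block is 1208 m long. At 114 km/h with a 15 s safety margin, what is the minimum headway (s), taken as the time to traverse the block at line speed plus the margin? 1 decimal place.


V = 114 / 3.6 = 31.6667 m/s
Block traversal time = 1208 / 31.6667 = 38.1474 s
Headway = 38.1474 + 15
Headway = 53.1 s

53.1


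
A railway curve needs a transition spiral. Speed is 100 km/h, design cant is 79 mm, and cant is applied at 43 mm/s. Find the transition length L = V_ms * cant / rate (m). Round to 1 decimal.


Convert speed: V = 100 / 3.6 = 27.7778 m/s
L = 27.7778 * 79 / 43
L = 2194.4444 / 43
L = 51.0 m

51.0


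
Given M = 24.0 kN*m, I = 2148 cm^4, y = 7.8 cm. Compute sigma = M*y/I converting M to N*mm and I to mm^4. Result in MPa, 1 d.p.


Convert units:
M = 24.0 kN*m = 24000000 N*mm
y = 7.8 cm = 78 mm
I = 2148 cm^4 = 21480000 mm^4
sigma = 24000000 * 78 / 21480000
sigma = 87.2 MPa

87.2


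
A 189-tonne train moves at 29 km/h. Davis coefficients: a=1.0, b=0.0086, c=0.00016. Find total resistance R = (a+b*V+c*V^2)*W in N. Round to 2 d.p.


b*V = 0.0086 * 29 = 0.2494
c*V^2 = 0.00016 * 841 = 0.13456
R_per_t = 1.0 + 0.2494 + 0.13456 = 1.38396 N/t
R_total = 1.38396 * 189 = 261.57 N

261.57


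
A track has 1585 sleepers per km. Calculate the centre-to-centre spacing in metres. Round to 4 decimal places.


Spacing = 1000 m / number of sleepers
Spacing = 1000 / 1585
Spacing = 0.6309 m

0.6309


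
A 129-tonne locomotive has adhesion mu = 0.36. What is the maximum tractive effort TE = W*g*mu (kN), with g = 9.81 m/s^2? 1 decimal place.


TE_max = W * g * mu
TE_max = 129 * 9.81 * 0.36
TE_max = 1265.49 * 0.36
TE_max = 455.6 kN

455.6


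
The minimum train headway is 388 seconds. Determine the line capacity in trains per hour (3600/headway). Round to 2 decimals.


Capacity = 3600 / headway
Capacity = 3600 / 388
Capacity = 9.28 trains/hour

9.28


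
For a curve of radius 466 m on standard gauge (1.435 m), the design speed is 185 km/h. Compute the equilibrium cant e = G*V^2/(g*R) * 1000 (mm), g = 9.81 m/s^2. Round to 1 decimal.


Convert speed: V = 185 / 3.6 = 51.3889 m/s
Apply formula: e = 1.435 * 51.3889^2 / (9.81 * 466)
e = 1.435 * 2640.8179 / 4571.46
e = 0.828964 m = 829.0 mm

829.0


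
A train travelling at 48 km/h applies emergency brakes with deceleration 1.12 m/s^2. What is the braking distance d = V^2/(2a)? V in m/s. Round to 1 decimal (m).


Convert speed: V = 48 / 3.6 = 13.3333 m/s
V^2 = 177.7778
d = 177.7778 / (2 * 1.12)
d = 177.7778 / 2.24
d = 79.4 m

79.4


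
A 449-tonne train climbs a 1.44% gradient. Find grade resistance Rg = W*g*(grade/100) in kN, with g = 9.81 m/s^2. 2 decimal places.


Rg = W * 9.81 * grade / 100
Rg = 449 * 9.81 * 1.44 / 100
Rg = 4404.69 * 0.0144
Rg = 63.43 kN

63.43


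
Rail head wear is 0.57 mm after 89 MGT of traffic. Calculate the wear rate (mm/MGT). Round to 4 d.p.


Wear rate = total wear / cumulative tonnage
Rate = 0.57 / 89
Rate = 0.0064 mm/MGT

0.0064


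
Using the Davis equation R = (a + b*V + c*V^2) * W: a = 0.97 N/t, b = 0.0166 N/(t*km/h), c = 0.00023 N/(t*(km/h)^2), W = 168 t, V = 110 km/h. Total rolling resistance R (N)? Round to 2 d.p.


b*V = 0.0166 * 110 = 1.826
c*V^2 = 0.00023 * 12100 = 2.783
R_per_t = 0.97 + 1.826 + 2.783 = 5.579 N/t
R_total = 5.579 * 168 = 937.27 N

937.27


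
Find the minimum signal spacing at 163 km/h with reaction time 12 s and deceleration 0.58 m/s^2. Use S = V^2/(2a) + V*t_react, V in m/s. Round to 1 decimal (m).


V = 163 / 3.6 = 45.2778 m/s
Braking distance = 45.2778^2 / (2*0.58) = 1767.3079 m
Sighting distance = 45.2778 * 12 = 543.3333 m
S = 1767.3079 + 543.3333 = 2310.6 m

2310.6


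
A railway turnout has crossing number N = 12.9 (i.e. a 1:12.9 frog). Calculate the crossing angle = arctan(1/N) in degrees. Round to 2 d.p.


1/N = 1/12.9 = 0.077519
angle = arctan(0.077519) = 0.077365 rad
angle = 0.077365 * 180/pi = 4.43 degrees

4.43


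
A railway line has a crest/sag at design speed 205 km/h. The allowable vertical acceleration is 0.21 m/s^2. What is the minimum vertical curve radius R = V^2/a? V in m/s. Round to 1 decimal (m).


Convert speed: V = 205 / 3.6 = 56.9444 m/s
V^2 = 3242.6698 m^2/s^2
R_v = 3242.6698 / 0.21
R_v = 15441.3 m

15441.3


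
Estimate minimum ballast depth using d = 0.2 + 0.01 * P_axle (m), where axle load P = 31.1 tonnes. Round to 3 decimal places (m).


d = 0.2 + 0.01 * 31.1
d = 0.2 + 0.311
d = 0.511 m

0.511


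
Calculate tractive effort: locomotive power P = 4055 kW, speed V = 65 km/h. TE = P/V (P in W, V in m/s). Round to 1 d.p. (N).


Convert: P = 4055 kW = 4055000 W
V = 65 / 3.6 = 18.0556 m/s
TE = 4055000 / 18.0556
TE = 224584.6 N

224584.6


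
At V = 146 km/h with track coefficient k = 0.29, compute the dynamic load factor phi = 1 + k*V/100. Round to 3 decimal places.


phi = 1 + k * V / 100
phi = 1 + 0.29 * 146 / 100
phi = 1 + 0.4234
phi = 1.423

1.423


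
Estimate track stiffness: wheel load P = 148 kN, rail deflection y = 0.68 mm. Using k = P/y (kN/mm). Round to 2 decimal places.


Track stiffness k = P / y
k = 148 / 0.68
k = 217.65 kN/mm

217.65


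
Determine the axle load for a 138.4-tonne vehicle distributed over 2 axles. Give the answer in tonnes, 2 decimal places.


Load per axle = total weight / number of axles
Load = 138.4 / 2
Load = 69.20 tonnes

69.20


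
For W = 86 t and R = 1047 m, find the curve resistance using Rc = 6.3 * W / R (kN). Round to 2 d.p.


Rc = 6.3 * W / R
Rc = 6.3 * 86 / 1047
Rc = 541.8 / 1047
Rc = 0.52 kN

0.52


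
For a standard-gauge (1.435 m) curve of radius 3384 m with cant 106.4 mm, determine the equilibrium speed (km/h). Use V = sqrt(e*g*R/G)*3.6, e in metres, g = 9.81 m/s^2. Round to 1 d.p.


Convert cant: e = 106.4 mm = 0.1064 m
V_ms = sqrt(0.1064 * 9.81 * 3384 / 1.435)
V_ms = sqrt(2461.439063) = 49.6129 m/s
V = 49.6129 * 3.6 = 178.6 km/h

178.6


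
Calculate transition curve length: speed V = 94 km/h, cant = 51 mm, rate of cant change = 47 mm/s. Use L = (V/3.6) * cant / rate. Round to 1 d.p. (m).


Convert speed: V = 94 / 3.6 = 26.1111 m/s
L = 26.1111 * 51 / 47
L = 1331.6667 / 47
L = 28.3 m

28.3


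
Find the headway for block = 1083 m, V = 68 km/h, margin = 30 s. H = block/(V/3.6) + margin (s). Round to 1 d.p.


V = 68 / 3.6 = 18.8889 m/s
Block traversal time = 1083 / 18.8889 = 57.3353 s
Headway = 57.3353 + 30
Headway = 87.3 s

87.3


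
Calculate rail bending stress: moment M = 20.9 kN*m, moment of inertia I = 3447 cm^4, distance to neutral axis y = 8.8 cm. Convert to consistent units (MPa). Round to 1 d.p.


Convert units:
M = 20.9 kN*m = 20900000 N*mm
y = 8.8 cm = 88 mm
I = 3447 cm^4 = 34470000 mm^4
sigma = 20900000 * 88 / 34470000
sigma = 53.4 MPa

53.4


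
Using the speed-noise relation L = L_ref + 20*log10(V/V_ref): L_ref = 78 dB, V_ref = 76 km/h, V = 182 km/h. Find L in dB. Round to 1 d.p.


V/V_ref = 182 / 76 = 2.394737
log10(2.394737) = 0.379258
20 * 0.379258 = 7.5852
L = 78 + 7.5852 = 85.6 dB

85.6


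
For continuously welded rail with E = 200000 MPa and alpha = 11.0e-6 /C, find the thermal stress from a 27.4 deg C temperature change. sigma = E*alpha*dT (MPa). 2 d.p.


sigma = E * alpha * dT
sigma = 200000 * 11.0e-6 * 27.4
sigma = 2.2 * 27.4
sigma = 60.28 MPa

60.28


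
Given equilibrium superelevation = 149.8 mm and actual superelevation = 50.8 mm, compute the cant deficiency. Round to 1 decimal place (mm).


Cant deficiency = equilibrium cant - actual cant
CD = 149.8 - 50.8
CD = 99.0 mm

99.0


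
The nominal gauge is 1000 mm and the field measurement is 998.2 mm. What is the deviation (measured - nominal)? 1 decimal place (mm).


Deviation = measured - nominal
Deviation = 998.2 - 1000
Deviation = -1.8 mm

-1.8


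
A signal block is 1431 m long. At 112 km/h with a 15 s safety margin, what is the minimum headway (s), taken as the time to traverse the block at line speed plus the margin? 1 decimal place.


V = 112 / 3.6 = 31.1111 m/s
Block traversal time = 1431 / 31.1111 = 45.9964 s
Headway = 45.9964 + 15
Headway = 61.0 s

61.0


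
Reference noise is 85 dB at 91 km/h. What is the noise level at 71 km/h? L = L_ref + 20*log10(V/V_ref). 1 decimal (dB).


V/V_ref = 71 / 91 = 0.78022
log10(0.78022) = -0.107783
20 * -0.107783 = -2.1557
L = 85 + -2.1557 = 82.8 dB

82.8


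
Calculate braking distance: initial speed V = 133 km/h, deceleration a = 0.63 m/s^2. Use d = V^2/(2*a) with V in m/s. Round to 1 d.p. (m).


Convert speed: V = 133 / 3.6 = 36.9444 m/s
V^2 = 1364.892
d = 1364.892 / (2 * 0.63)
d = 1364.892 / 1.26
d = 1083.2 m

1083.2


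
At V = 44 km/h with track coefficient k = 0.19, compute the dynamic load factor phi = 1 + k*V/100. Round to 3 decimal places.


phi = 1 + k * V / 100
phi = 1 + 0.19 * 44 / 100
phi = 1 + 0.0836
phi = 1.084

1.084


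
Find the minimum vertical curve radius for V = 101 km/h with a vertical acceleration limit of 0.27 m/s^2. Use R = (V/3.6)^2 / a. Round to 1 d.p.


Convert speed: V = 101 / 3.6 = 28.0556 m/s
V^2 = 787.1142 m^2/s^2
R_v = 787.1142 / 0.27
R_v = 2915.2 m

2915.2


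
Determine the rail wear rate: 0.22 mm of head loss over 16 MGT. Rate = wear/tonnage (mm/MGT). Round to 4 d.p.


Wear rate = total wear / cumulative tonnage
Rate = 0.22 / 16
Rate = 0.0138 mm/MGT

0.0138


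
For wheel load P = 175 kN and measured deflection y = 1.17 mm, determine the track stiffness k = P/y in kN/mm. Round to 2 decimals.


Track stiffness k = P / y
k = 175 / 1.17
k = 149.57 kN/mm

149.57


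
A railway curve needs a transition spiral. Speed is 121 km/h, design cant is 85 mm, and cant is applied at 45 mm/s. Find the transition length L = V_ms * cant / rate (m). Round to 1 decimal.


Convert speed: V = 121 / 3.6 = 33.6111 m/s
L = 33.6111 * 85 / 45
L = 2856.9444 / 45
L = 63.5 m

63.5


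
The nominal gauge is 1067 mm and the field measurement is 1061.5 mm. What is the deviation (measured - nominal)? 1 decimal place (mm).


Deviation = measured - nominal
Deviation = 1061.5 - 1067
Deviation = -5.5 mm

-5.5


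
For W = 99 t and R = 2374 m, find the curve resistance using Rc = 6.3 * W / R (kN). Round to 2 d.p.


Rc = 6.3 * W / R
Rc = 6.3 * 99 / 2374
Rc = 623.7 / 2374
Rc = 0.26 kN

0.26


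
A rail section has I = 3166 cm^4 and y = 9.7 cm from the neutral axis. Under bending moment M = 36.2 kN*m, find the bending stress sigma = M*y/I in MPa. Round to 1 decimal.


Convert units:
M = 36.2 kN*m = 36200000 N*mm
y = 9.7 cm = 97 mm
I = 3166 cm^4 = 31660000 mm^4
sigma = 36200000 * 97 / 31660000
sigma = 110.9 MPa

110.9


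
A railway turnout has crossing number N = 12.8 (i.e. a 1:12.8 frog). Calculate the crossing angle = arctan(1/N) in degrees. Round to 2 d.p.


1/N = 1/12.8 = 0.078125
angle = arctan(0.078125) = 0.077967 rad
angle = 0.077967 * 180/pi = 4.47 degrees

4.47


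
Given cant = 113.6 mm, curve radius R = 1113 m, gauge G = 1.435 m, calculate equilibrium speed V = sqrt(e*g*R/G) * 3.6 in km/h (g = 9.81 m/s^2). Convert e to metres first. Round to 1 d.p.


Convert cant: e = 113.6 mm = 0.1136 m
V_ms = sqrt(0.1136 * 9.81 * 1113 / 1.435)
V_ms = sqrt(864.351922) = 29.3999 m/s
V = 29.3999 * 3.6 = 105.8 km/h

105.8


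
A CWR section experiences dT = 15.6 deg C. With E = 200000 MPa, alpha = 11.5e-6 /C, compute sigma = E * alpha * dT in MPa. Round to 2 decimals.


sigma = E * alpha * dT
sigma = 200000 * 11.5e-6 * 15.6
sigma = 2.3 * 15.6
sigma = 35.88 MPa

35.88


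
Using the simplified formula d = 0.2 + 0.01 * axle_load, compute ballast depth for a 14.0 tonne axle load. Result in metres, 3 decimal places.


d = 0.2 + 0.01 * 14.0
d = 0.2 + 0.14
d = 0.340 m

0.340


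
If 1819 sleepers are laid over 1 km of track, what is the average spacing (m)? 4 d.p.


Spacing = 1000 m / number of sleepers
Spacing = 1000 / 1819
Spacing = 0.5498 m

0.5498


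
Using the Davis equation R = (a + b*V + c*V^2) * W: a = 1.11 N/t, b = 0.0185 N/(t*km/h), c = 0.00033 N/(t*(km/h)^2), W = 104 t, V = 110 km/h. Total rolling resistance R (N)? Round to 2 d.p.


b*V = 0.0185 * 110 = 2.035
c*V^2 = 0.00033 * 12100 = 3.993
R_per_t = 1.11 + 2.035 + 3.993 = 7.138 N/t
R_total = 7.138 * 104 = 742.35 N

742.35


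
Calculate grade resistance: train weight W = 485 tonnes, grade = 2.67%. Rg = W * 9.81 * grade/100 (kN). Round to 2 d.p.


Rg = W * 9.81 * grade / 100
Rg = 485 * 9.81 * 2.67 / 100
Rg = 4757.85 * 0.0267
Rg = 127.03 kN

127.03


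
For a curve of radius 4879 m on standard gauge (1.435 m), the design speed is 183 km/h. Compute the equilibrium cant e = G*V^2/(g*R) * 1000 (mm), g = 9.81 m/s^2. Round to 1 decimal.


Convert speed: V = 183 / 3.6 = 50.8333 m/s
Apply formula: e = 1.435 * 50.8333^2 / (9.81 * 4879)
e = 1.435 * 2584.0278 / 47862.99
e = 0.077473 m = 77.5 mm

77.5


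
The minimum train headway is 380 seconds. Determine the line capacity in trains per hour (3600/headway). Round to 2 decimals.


Capacity = 3600 / headway
Capacity = 3600 / 380
Capacity = 9.47 trains/hour

9.47


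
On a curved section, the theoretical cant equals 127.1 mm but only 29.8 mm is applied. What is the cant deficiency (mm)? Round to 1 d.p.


Cant deficiency = equilibrium cant - actual cant
CD = 127.1 - 29.8
CD = 97.3 mm

97.3


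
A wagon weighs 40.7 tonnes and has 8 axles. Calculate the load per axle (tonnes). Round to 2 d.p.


Load per axle = total weight / number of axles
Load = 40.7 / 8
Load = 5.09 tonnes

5.09


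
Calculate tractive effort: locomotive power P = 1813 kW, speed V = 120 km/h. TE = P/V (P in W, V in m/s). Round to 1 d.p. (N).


Convert: P = 1813 kW = 1813000 W
V = 120 / 3.6 = 33.3333 m/s
TE = 1813000 / 33.3333
TE = 54390.0 N

54390.0


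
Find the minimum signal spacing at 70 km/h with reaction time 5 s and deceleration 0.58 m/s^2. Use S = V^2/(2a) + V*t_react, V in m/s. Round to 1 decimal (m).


V = 70 / 3.6 = 19.4444 m/s
Braking distance = 19.4444^2 / (2*0.58) = 325.9366 m
Sighting distance = 19.4444 * 5 = 97.2222 m
S = 325.9366 + 97.2222 = 423.2 m

423.2


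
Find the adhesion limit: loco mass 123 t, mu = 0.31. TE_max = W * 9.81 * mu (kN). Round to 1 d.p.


TE_max = W * g * mu
TE_max = 123 * 9.81 * 0.31
TE_max = 1206.63 * 0.31
TE_max = 374.1 kN

374.1


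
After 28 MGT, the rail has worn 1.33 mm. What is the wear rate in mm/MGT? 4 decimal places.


Wear rate = total wear / cumulative tonnage
Rate = 1.33 / 28
Rate = 0.0475 mm/MGT

0.0475


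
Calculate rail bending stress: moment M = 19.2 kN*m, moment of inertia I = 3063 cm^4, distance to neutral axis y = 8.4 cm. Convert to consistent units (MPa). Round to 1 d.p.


Convert units:
M = 19.2 kN*m = 19200000 N*mm
y = 8.4 cm = 84 mm
I = 3063 cm^4 = 30630000 mm^4
sigma = 19200000 * 84 / 30630000
sigma = 52.7 MPa

52.7


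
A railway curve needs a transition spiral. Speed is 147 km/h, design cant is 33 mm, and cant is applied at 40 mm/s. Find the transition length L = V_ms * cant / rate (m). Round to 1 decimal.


Convert speed: V = 147 / 3.6 = 40.8333 m/s
L = 40.8333 * 33 / 40
L = 1347.5 / 40
L = 33.7 m

33.7


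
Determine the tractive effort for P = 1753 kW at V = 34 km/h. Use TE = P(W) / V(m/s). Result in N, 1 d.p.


Convert: P = 1753 kW = 1753000 W
V = 34 / 3.6 = 9.4444 m/s
TE = 1753000 / 9.4444
TE = 185611.8 N

185611.8


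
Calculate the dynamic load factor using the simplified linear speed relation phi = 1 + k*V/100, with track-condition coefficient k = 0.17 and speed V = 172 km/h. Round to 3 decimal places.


phi = 1 + k * V / 100
phi = 1 + 0.17 * 172 / 100
phi = 1 + 0.2924
phi = 1.292

1.292


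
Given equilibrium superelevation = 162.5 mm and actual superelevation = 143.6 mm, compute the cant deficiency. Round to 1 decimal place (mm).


Cant deficiency = equilibrium cant - actual cant
CD = 162.5 - 143.6
CD = 18.9 mm

18.9


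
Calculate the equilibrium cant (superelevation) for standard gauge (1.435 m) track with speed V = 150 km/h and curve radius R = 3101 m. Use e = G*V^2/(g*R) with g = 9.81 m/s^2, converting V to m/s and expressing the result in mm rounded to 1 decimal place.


Convert speed: V = 150 / 3.6 = 41.6667 m/s
Apply formula: e = 1.435 * 41.6667^2 / (9.81 * 3101)
e = 1.435 * 1736.1111 / 30420.81
e = 0.081895 m = 81.9 mm

81.9


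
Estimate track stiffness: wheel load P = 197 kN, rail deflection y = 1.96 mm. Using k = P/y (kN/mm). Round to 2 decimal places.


Track stiffness k = P / y
k = 197 / 1.96
k = 100.51 kN/mm

100.51


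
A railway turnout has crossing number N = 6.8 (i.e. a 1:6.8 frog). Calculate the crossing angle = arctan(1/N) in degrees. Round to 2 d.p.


1/N = 1/6.8 = 0.147059
angle = arctan(0.147059) = 0.146012 rad
angle = 0.146012 * 180/pi = 8.37 degrees

8.37


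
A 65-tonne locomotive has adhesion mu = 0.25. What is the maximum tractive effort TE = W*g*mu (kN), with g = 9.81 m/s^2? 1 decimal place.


TE_max = W * g * mu
TE_max = 65 * 9.81 * 0.25
TE_max = 637.65 * 0.25
TE_max = 159.4 kN

159.4


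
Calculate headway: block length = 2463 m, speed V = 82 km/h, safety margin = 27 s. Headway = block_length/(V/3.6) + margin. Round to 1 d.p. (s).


V = 82 / 3.6 = 22.7778 m/s
Block traversal time = 2463 / 22.7778 = 108.1317 s
Headway = 108.1317 + 27
Headway = 135.1 s

135.1


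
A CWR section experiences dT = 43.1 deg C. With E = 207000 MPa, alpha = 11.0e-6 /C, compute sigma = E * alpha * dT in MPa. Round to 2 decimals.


sigma = E * alpha * dT
sigma = 207000 * 11.0e-6 * 43.1
sigma = 2.277 * 43.1
sigma = 98.14 MPa

98.14
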